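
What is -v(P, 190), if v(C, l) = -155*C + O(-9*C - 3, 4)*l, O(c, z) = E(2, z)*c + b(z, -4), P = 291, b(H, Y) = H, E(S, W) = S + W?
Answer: 3033425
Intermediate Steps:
O(c, z) = z + c*(2 + z) (O(c, z) = (2 + z)*c + z = c*(2 + z) + z = z + c*(2 + z))
v(C, l) = -155*C + l*(-14 - 54*C) (v(C, l) = -155*C + (4 + (-9*C - 3)*(2 + 4))*l = -155*C + (4 + (-3 - 9*C)*6)*l = -155*C + (4 + (-18 - 54*C))*l = -155*C + (-14 - 54*C)*l = -155*C + l*(-14 - 54*C))
-v(P, 190) = -(-155*291 - 2*190*(7 + 27*291)) = -(-45105 - 2*190*(7 + 7857)) = -(-45105 - 2*190*7864) = -(-45105 - 2988320) = -1*(-3033425) = 3033425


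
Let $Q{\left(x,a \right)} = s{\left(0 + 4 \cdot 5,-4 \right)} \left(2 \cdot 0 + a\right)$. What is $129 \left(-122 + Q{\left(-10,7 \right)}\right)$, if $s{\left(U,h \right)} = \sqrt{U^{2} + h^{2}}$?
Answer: $-15738 + 3612 \sqrt{26} \approx 2679.7$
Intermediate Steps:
$Q{\left(x,a \right)} = 4 a \sqrt{26}$ ($Q{\left(x,a \right)} = \sqrt{\left(0 + 4 \cdot 5\right)^{2} + \left(-4\right)^{2}} \left(2 \cdot 0 + a\right) = \sqrt{\left(0 + 20\right)^{2} + 16} \left(0 + a\right) = \sqrt{20^{2} + 16} a = \sqrt{400 + 16} a = \sqrt{416} a = 4 \sqrt{26} a = 4 a \sqrt{26}$)
$129 \left(-122 + Q{\left(-10,7 \right)}\right) = 129 \left(-122 + 4 \cdot 7 \sqrt{26}\right) = 129 \left(-122 + 28 \sqrt{26}\right) = -15738 + 3612 \sqrt{26}$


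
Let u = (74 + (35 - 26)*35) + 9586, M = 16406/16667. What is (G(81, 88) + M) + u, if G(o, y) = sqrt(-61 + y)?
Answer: 166269731/16667 + 3*sqrt(3) ≈ 9981.2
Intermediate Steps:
M = 16406/16667 (M = 16406*(1/16667) = 16406/16667 ≈ 0.98434)
u = 9975 (u = (74 + 9*35) + 9586 = (74 + 315) + 9586 = 389 + 9586 = 9975)
(G(81, 88) + M) + u = (sqrt(-61 + 88) + 16406/16667) + 9975 = (sqrt(27) + 16406/16667) + 9975 = (3*sqrt(3) + 16406/16667) + 9975 = (16406/16667 + 3*sqrt(3)) + 9975 = 166269731/16667 + 3*sqrt(3)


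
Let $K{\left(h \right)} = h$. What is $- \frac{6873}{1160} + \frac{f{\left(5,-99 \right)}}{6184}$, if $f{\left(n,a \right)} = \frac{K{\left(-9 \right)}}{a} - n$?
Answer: $- \frac{2015481}{340120} \approx -5.9258$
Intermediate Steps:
$f{\left(n,a \right)} = - n - \frac{9}{a}$ ($f{\left(n,a \right)} = - \frac{9}{a} - n = - n - \frac{9}{a}$)
$- \frac{6873}{1160} + \frac{f{\left(5,-99 \right)}}{6184} = - \frac{6873}{1160} + \frac{\left(-1\right) 5 - \frac{9}{-99}}{6184} = \left(-6873\right) \frac{1}{1160} + \left(-5 - - \frac{1}{11}\right) \frac{1}{6184} = - \frac{237}{40} + \left(-5 + \frac{1}{11}\right) \frac{1}{6184} = - \frac{237}{40} - \frac{27}{34012} = - \frac{2015481}{340120}$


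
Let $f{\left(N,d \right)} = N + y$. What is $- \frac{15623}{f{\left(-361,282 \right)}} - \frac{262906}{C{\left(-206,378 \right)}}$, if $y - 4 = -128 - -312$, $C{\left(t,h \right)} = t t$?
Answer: $\frac{308747445}{3670714} \approx 84.111$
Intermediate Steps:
$C{\left(t,h \right)} = t^{2}$
$y = 188$ ($y = 4 - -184 = 4 + \left(-128 + 312\right) = 4 + 184 = 188$)
$f{\left(N,d \right)} = 188 + N$ ($f{\left(N,d \right)} = N + 188 = 188 + N$)
$- \frac{15623}{f{\left(-361,282 \right)}} - \frac{262906}{C{\left(-206,378 \right)}} = - \frac{15623}{188 - 361} - \frac{262906}{\left(-206\right)^{2}} = - \frac{15623}{-173} - \frac{262906}{42436} = \left(-15623\right) \left(- \frac{1}{173}\right) - \frac{131453}{21218} = \frac{15623}{173} - \frac{131453}{21218} = \frac{308747445}{3670714}$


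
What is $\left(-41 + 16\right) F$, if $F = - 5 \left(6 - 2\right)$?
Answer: $500$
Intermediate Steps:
$F = -20$ ($F = \left(-5\right) 4 = -20$)
$\left(-41 + 16\right) F = \left(-41 + 16\right) \left(-20\right) = \left(-25\right) \left(-20\right) = 500$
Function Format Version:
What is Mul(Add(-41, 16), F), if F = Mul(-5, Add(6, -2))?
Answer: 500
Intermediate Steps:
F = -20 (F = Mul(-5, 4) = -20)
Mul(Add(-41, 16), F) = Mul(Add(-41, 16), -20) = Mul(-25, -20) = 500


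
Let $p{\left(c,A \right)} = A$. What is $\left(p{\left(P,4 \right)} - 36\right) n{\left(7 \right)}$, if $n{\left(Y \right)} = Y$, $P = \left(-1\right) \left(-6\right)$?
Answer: $-224$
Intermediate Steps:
$P = 6$
$\left(p{\left(P,4 \right)} - 36\right) n{\left(7 \right)} = \left(4 - 36\right) 7 = \left(-32\right) 7 = -224$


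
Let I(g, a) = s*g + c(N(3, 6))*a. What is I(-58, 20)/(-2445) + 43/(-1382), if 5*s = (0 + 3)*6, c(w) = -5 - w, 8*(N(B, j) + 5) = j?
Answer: 340261/5631650 ≈ 0.060419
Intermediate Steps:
N(B, j) = -5 + j/8
s = 18/5 (s = ((0 + 3)*6)/5 = (3*6)/5 = (⅕)*18 = 18/5 ≈ 3.6000)
I(g, a) = -3*a/4 + 18*g/5 (I(g, a) = 18*g/5 + (-5 - (-5 + (⅛)*6))*a = 18*g/5 + (-5 - (-5 + ¾))*a = 18*g/5 + (-5 - 1*(-17/4))*a = 18*g/5 + (-5 + 17/4)*a = 18*g/5 - 3*a/4 = -3*a/4 + 18*g/5)
I(-58, 20)/(-2445) + 43/(-1382) = (-¾*20 + (18/5)*(-58))/(-2445) + 43/(-1382) = (-15 - 1044/5)*(-1/2445) + 43*(-1/1382) = -1119/5*(-1/2445) - 43/1382 = 373/4075 - 43/1382 = 340261/5631650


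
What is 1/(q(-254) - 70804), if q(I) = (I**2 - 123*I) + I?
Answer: 1/24700 ≈ 4.0486e-5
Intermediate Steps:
q(I) = I**2 - 122*I
1/(q(-254) - 70804) = 1/(-254*(-122 - 254) - 70804) = 1/(-254*(-376) - 70804) = 1/(95504 - 70804) = 1/24700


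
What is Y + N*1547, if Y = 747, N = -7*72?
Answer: -778941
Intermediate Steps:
N = -504
Y + N*1547 = 747 - 504*1547 = 747 - 779688 = -778941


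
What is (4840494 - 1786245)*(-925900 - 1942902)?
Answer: -8762035639698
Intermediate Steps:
(4840494 - 1786245)*(-925900 - 1942902) = 3054249*(-2868802) = -8762035639698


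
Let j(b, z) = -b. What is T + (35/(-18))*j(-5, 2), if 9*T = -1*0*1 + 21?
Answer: -133/18 ≈ -7.3889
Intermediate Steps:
T = 7/3 (T = (-1*0*1 + 21)/9 = (0*1 + 21)/9 = (0 + 21)/9 = (⅑)*21 = 7/3 ≈ 2.3333)
T + (35/(-18))*j(-5, 2) = 7/3 + (35/(-18))*(-1*(-5)) = 7/3 + (35*(-1/18))*5 = 7/3 - 35/18*5 = 7/3 - 175/18 = -133/18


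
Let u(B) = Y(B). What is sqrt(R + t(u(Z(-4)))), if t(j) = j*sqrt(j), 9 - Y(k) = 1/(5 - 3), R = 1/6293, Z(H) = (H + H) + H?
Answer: sqrt(25172 + 673231433*sqrt(34))/12586 ≈ 4.9781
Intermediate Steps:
Z(H) = 3*H (Z(H) = 2*H + H = 3*H)
R = 1/6293 ≈ 0.00015891
Y(k) = 17/2 (Y(k) = 9 - 1/(5 - 3) = 9 - 1/2 = 17/2)
u(B) = 17/2
t(j) = j**(3/2)
sqrt(R + t(u(Z(-4)))) = sqrt(1/6293 + (17/2)**(3/2)) = sqrt(1/6293 + 17*sqrt(34)/4)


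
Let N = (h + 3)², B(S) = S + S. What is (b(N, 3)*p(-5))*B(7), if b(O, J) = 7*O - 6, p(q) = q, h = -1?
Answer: -1540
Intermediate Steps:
B(S) = 2*S
N = 4 (N = (-1 + 3)² = 2² = 4)
b(O, J) = -6 + 7*O
(b(N, 3)*p(-5))*B(7) = ((-6 + 7*4)*(-5))*(2*7) = ((-6 + 28)*(-5))*14 = (22*(-5))*14 = -110*14 = -1540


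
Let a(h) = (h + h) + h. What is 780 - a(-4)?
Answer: 792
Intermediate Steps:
a(h) = 3*h (a(h) = 2*h + h = 3*h)
780 - a(-4) = 780 - 3*(-4) = 780 - 1*(-12) = 780 + 12 = 792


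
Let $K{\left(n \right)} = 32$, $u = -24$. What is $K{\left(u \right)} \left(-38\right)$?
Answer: $-1216$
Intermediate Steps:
$K{\left(u \right)} \left(-38\right) = 32 \left(-38\right) = -1216$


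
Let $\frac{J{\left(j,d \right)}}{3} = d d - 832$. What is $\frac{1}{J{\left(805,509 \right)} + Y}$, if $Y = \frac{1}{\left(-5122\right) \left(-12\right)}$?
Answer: $\frac{61464}{47619049609} \approx 1.2907 \cdot 10^{-6}$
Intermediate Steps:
$Y = \frac{1}{61464} \approx 1.627 \cdot 10^{-5}$
$J{\left(j,d \right)} = -2496 + 3 d^{2}$ ($J{\left(j,d \right)} = 3 \left(d d - 832\right) = 3 \left(d^{2} - 832\right) = 3 \left(-832 + d^{2}\right) = -2496 + 3 d^{2}$)
$\frac{1}{J{\left(805,509 \right)} + Y} = \frac{1}{\left(-2496 + 3 \cdot 509^{2}\right) + \frac{1}{61464}} = \frac{1}{\left(-2496 + 3 \cdot 259081\right) + \frac{1}{61464}} = \frac{1}{\left(-2496 + 777243\right) + \frac{1}{61464}} = \frac{1}{774747 + \frac{1}{61464}} = \frac{1}{\frac{47619049609}{61464}} = \frac{61464}{47619049609}$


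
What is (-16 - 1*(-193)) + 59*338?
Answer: 20119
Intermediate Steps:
(-16 - 1*(-193)) + 59*338 = (-16 + 193) + 19942 = 177 + 19942 = 20119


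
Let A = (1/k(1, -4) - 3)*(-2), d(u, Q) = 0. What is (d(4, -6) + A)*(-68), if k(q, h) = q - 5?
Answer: -442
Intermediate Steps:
k(q, h) = -5 + q
A = 13/2 (A = (1/(-5 + 1) - 3)*(-2) = (1/(-4) - 3)*(-2) = (-1/4 - 3)*(-2) = -13/4*(-2) = 13/2 ≈ 6.5000)
(d(4, -6) + A)*(-68) = (0 + 13/2)*(-68) = (13/2)*(-68) = -442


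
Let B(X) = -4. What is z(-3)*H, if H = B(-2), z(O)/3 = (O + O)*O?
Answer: -216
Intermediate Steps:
z(O) = 6*O**2 (z(O) = 3*((O + O)*O) = 3*((2*O)*O) = 3*(2*O**2) = 6*O**2)
H = -4
z(-3)*H = (6*(-3)**2)*(-4) = (6*9)*(-4) = 54*(-4) = -216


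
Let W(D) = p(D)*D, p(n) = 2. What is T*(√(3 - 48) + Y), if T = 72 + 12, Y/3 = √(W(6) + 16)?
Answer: 504*√7 + 252*I*√5 ≈ 1333.5 + 563.49*I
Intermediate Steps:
W(D) = 2*D
Y = 6*√7 (Y = 3*√(2*6 + 16) = 3*√(12 + 16) = 3*√28 = 3*(2*√7) = 6*√7 ≈ 15.875)
T = 84
T*(√(3 - 48) + Y) = 84*(√(3 - 48) + 6*√7) = 84*(√(-45) + 6*√7) = 84*(3*I*√5 + 6*√7) = 84*(6*√7 + 3*I*√5) = 504*√7 + 252*I*√5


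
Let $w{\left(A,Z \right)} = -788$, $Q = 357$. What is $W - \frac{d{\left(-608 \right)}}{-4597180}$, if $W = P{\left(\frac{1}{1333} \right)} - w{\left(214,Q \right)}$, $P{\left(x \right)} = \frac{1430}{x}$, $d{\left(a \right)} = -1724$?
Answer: $\frac{2191680280079}{1149295} \approx 1.907 \cdot 10^{6}$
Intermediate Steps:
$W = 1906978$ ($W = \frac{1430}{\frac{1}{1333}} - -788 = 1430 \frac{1}{\frac{1}{1333}} + 788 = 1430 \cdot 1333 + 788 = 1906190 + 788 = 1906978$)
$W - \frac{d{\left(-608 \right)}}{-4597180} = 1906978 - - \frac{1724}{-4597180} = 1906978 - \left(-1724\right) \left(- \frac{1}{4597180}\right) = 1906978 - \frac{431}{1149295} = \frac{2191680280079}{1149295}$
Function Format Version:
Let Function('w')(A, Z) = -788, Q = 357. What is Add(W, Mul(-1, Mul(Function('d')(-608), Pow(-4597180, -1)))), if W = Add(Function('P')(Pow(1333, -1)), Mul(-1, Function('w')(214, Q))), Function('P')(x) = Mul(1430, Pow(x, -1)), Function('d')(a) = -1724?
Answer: Rational(2191680280079, 1149295) ≈ 1.9070e+6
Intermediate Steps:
W = 1906978 (W = Add(Mul(1430, Pow(Pow(1333, -1), -1)), Mul(-1, -788)) = Add(Mul(1430, Pow(Rational(1, 1333), -1)), 788) = Add(Mul(1430, 1333), 788) = Add(1906190, 788) = 1906978)
Add(W, Mul(-1, Mul(Function('d')(-608), Pow(-4597180, -1)))) = Add(1906978, Mul(-1, Mul(-1724, Pow(-4597180, -1)))) = Add(1906978, Mul(-1, Mul(-1724, Rational(-1, 4597180)))) = Add(1906978, Mul(-1, Rational(431, 1149295))) = Add(1906978, Rational(-431, 1149295)) = Rational(2191680280079, 1149295)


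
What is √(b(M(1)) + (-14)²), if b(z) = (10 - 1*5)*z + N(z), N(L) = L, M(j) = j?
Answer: √202 ≈ 14.213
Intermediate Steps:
b(z) = 6*z (b(z) = (10 - 1*5)*z + z = (10 - 5)*z + z = 5*z + z = 6*z)
√(b(M(1)) + (-14)²) = √(6*1 + (-14)²) = √(6 + 196) = √202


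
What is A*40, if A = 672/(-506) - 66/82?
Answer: -885000/10373 ≈ -85.318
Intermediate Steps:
A = -22125/10373 (A = 672*(-1/506) - 66*1/82 = -336/253 - 33/41 = -22125/10373 ≈ -2.1329)
A*40 = -22125/10373*40 = -885000/10373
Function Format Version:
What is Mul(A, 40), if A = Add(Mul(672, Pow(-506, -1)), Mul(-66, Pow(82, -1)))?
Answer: Rational(-885000, 10373) ≈ -85.318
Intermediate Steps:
A = Rational(-22125, 10373) (A = Add(Mul(672, Rational(-1, 506)), Mul(-66, Rational(1, 82))) = Add(Rational(-336, 253), Rational(-33, 41)) = Rational(-22125, 10373) ≈ -2.1329)
Mul(A, 40) = Mul(Rational(-22125, 10373), 40) = Rational(-885000, 10373)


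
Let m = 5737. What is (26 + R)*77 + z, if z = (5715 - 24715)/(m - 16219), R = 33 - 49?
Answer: 4045070/5241 ≈ 771.81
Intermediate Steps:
R = -16
z = 9500/5241 (z = (5715 - 24715)/(5737 - 16219) = -19000/(-10482) = -19000*(-1/10482) = 9500/5241 ≈ 1.8126)
(26 + R)*77 + z = (26 - 16)*77 + 9500/5241 = 10*77 + 9500/5241 = 770 + 9500/5241 = 4045070/5241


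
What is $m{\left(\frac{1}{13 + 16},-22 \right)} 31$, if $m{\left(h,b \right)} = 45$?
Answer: $1395$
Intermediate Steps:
$m{\left(\frac{1}{13 + 16},-22 \right)} 31 = 45 \cdot 31 = 1395$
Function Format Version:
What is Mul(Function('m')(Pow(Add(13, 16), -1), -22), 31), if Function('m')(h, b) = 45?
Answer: 1395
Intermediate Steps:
Mul(Function('m')(Pow(Add(13, 16), -1), -22), 31) = Mul(45, 31) = 1395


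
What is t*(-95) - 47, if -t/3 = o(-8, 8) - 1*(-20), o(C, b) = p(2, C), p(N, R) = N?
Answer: 6223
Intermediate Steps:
o(C, b) = 2
t = -66 (t = -3*(2 - 1*(-20)) = -3*(2 + 20) = -3*22 = -66)
t*(-95) - 47 = -66*(-95) - 47 = 6270 - 47 = 6223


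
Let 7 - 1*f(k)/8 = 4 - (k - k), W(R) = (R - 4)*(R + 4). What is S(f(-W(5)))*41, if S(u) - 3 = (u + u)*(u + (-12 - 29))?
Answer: -33333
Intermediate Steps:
W(R) = (-4 + R)*(4 + R)
f(k) = 24 (f(k) = 56 - 8*(4 - (k - k)) = 56 - 8*(4 - 1*0) = 56 - 8*(4 + 0) = 56 - 8*4 = 56 - 32 = 24)
S(u) = 3 + 2*u*(-41 + u) (S(u) = 3 + (u + u)*(u + (-12 - 29)) = 3 + (2*u)*(u - 41) = 3 + (2*u)*(-41 + u) = 3 + 2*u*(-41 + u))
S(f(-W(5)))*41 = (3 - 82*24 + 2*24²)*41 = (3 - 1968 + 2*576)*41 = (3 - 1968 + 1152)*41 = -813*41 = -33333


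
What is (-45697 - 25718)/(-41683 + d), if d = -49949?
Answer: 1035/1328 ≈ 0.77937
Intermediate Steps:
(-45697 - 25718)/(-41683 + d) = (-45697 - 25718)/(-41683 - 49949) = -71415/(-91632) = -71415*(-1/91632) = 1035/1328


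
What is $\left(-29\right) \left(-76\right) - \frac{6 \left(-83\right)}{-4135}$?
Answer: $\frac{9113042}{4135} \approx 2203.9$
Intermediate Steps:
$\left(-29\right) \left(-76\right) - \frac{6 \left(-83\right)}{-4135} = 2204 - \left(-498\right) \left(- \frac{1}{4135}\right) = 2204 - \frac{498}{4135} = \frac{9113042}{4135}$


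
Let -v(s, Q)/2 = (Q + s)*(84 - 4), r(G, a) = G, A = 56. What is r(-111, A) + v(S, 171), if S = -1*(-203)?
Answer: -59951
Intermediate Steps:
S = 203
v(s, Q) = -160*Q - 160*s (v(s, Q) = -2*(Q + s)*(84 - 4) = -2*(Q + s)*80 = -2*(80*Q + 80*s) = -160*Q - 160*s)
r(-111, A) + v(S, 171) = -111 + (-160*171 - 160*203) = -111 + (-27360 - 32480) = -111 - 59840 = -59951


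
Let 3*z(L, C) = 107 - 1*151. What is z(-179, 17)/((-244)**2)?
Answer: -11/44652 ≈ -0.00024635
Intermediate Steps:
z(L, C) = -44/3 (z(L, C) = (107 - 1*151)/3 = (107 - 151)/3 = (1/3)*(-44) = -44/3)
z(-179, 17)/((-244)**2) = -44/(3*((-244)**2)) = -44/3/59536 = -44/3*1/59536 = -11/44652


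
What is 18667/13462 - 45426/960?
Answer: -49467041/1076960 ≈ -45.932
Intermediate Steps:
18667/13462 - 45426/960 = 18667*(1/13462) - 45426*1/960 = 18667/13462 - 7571/160 = -49467041/1076960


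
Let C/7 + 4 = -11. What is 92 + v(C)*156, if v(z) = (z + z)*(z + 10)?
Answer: 3112292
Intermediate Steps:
C = -105 (C = -28 + 7*(-11) = -28 - 77 = -105)
v(z) = 2*z*(10 + z) (v(z) = (2*z)*(10 + z) = 2*z*(10 + z))
92 + v(C)*156 = 92 + (2*(-105)*(10 - 105))*156 = 92 + (2*(-105)*(-95))*156 = 92 + 19950*156 = 92 + 3112200 = 3112292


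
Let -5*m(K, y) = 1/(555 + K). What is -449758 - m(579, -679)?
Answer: -2550127859/5670 ≈ -4.4976e+5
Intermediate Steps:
m(K, y) = -1/(5*(555 + K))
-449758 - m(579, -679) = -449758 - (-1)/(2775 + 5*579) = -449758 - (-1)/(2775 + 2895) = -449758 - (-1)/5670 = -449758 - 1*(-1/5670) = -449758 + 1/5670 = -2550127859/5670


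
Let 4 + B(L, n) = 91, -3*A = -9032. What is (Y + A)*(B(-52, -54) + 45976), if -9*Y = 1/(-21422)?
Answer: 26737291980319/192798 ≈ 1.3868e+8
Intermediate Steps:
A = 9032/3 (A = -⅓*(-9032) = 9032/3 ≈ 3010.7)
B(L, n) = 87 (B(L, n) = -4 + 91 = 87)
Y = 1/192798 (Y = -⅑/(-21422) = -⅑*(-1/21422) = 1/192798 ≈ 5.1868e-6)
(Y + A)*(B(-52, -54) + 45976) = (1/192798 + 9032/3)*(87 + 45976) = (580450513/192798)*46063 = 26737291980319/192798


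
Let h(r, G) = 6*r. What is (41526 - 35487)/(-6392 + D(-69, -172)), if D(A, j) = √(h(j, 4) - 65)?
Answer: -12867096/13619587 - 2013*I*√1097/13619587 ≈ -0.94475 - 0.0048953*I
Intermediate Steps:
D(A, j) = √(-65 + 6*j) (D(A, j) = √(6*j - 65) = √(-65 + 6*j))
(41526 - 35487)/(-6392 + D(-69, -172)) = (41526 - 35487)/(-6392 + √(-65 + 6*(-172))) = 6039/(-6392 + √(-65 - 1032)) = 6039/(-6392 + √(-1097)) = 6039/(-6392 + I*√1097)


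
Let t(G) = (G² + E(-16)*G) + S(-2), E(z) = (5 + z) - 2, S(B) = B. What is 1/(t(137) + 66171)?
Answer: 1/83157 ≈ 1.2025e-5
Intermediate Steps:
E(z) = 3 + z
t(G) = -2 + G² - 13*G (t(G) = (G² + (3 - 16)*G) - 2 = (G² - 13*G) - 2 = -2 + G² - 13*G)
1/(t(137) + 66171) = 1/((-2 + 137² - 13*137) + 66171) = 1/((-2 + 18769 - 1781) + 66171) = 1/(16986 + 66171) = 1/83157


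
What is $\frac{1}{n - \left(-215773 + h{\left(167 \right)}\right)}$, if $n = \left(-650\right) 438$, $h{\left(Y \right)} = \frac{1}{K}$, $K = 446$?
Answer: $- \frac{446}{30741443} \approx -1.4508 \cdot 10^{-5}$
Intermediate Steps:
$h{\left(Y \right)} = \frac{1}{446}$
$n = -284700$
$\frac{1}{n - \left(-215773 + h{\left(167 \right)}\right)} = \frac{1}{-284700 + \left(215773 - \frac{1}{446}\right)} = \frac{1}{-284700 + \frac{96234757}{446}} = \frac{1}{- \frac{30741443}{446}} = - \frac{446}{30741443}$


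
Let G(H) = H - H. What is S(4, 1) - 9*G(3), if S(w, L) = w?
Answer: 4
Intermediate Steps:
G(H) = 0
S(4, 1) - 9*G(3) = 4 - 9*0 = 4 + 0 = 4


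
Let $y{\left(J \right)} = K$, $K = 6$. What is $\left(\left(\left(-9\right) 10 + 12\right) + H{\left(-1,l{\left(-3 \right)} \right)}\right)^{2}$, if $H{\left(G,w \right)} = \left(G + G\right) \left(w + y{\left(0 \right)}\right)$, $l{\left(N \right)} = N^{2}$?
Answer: $11664$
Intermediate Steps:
$y{\left(J \right)} = 6$
$H{\left(G,w \right)} = 2 G \left(6 + w\right)$ ($H{\left(G,w \right)} = \left(G + G\right) \left(w + 6\right) = 2 G \left(6 + w\right)$)
$\left(\left(\left(-9\right) 10 + 12\right) + H{\left(-1,l{\left(-3 \right)} \right)}\right)^{2} = \left(\left(\left(-9\right) 10 + 12\right) + 2 \left(-1\right) \left(6 + \left(-3\right)^{2}\right)\right)^{2} = \left(\left(-90 + 12\right) + 2 \left(-1\right) \left(6 + 9\right)\right)^{2} = \left(-78 + 2 \left(-1\right) 15\right)^{2} = \left(-78 - 30\right)^{2} = \left(-108\right)^{2} = 11664$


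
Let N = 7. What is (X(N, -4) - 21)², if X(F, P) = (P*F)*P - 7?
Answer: 7056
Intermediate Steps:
X(F, P) = -7 + F*P² (X(F, P) = (F*P)*P - 7 = F*P² - 7 = -7 + F*P²)
(X(N, -4) - 21)² = ((-7 + 7*(-4)²) - 21)² = ((-7 + 7*16) - 21)² = ((-7 + 112) - 21)² = (105 - 21)² = 84² = 7056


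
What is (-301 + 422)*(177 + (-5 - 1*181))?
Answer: -1089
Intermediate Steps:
(-301 + 422)*(177 + (-5 - 1*181)) = 121*(177 + (-5 - 181)) = 121*(177 - 186) = 121*(-9) = -1089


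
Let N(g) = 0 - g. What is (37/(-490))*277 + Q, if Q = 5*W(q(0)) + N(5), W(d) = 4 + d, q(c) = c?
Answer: -2899/490 ≈ -5.9163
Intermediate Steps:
N(g) = -g
Q = 15 (Q = 5*(4 + 0) - 1*5 = 5*4 - 5 = 20 - 5 = 15)
(37/(-490))*277 + Q = (37/(-490))*277 + 15 = (37*(-1/490))*277 + 15 = -37/490*277 + 15 = -10249/490 + 15 = -2899/490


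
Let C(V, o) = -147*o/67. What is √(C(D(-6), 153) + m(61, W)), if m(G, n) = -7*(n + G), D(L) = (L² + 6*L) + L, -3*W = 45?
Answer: I*√2952355/67 ≈ 25.645*I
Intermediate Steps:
W = -15 (W = -⅓*45 = -15)
D(L) = L² + 7*L
m(G, n) = -7*G - 7*n (m(G, n) = -7*(G + n) = -7*G - 7*n)
C(V, o) = -147*o/67
√(C(D(-6), 153) + m(61, W)) = √(-147/67*153 + (-7*61 - 7*(-15))) = √(-22491/67 + (-427 + 105)) = √(-22491/67 - 322) = √(-44065/67) = I*√2952355/67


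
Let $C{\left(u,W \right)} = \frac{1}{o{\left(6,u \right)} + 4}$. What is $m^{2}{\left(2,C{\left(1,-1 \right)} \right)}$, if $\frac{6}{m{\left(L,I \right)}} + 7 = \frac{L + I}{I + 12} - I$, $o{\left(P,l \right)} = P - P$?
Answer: $\frac{1382976}{1918225} \approx 0.72097$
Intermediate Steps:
$o{\left(P,l \right)} = 0$
$C{\left(u,W \right)} = \frac{1}{4}$ ($C{\left(u,W \right)} = \frac{1}{0 + 4} = \frac{1}{4}$)
$m{\left(L,I \right)} = \frac{6}{-7 - I + \frac{I + L}{12 + I}}$ ($m{\left(L,I \right)} = \frac{6}{-7 - \left(I - \frac{L + I}{I + 12}\right)} = \frac{6}{-7 - \left(I - \frac{I + L}{12 + I}\right)} = \frac{6}{-7 - I + \frac{I + L}{12 + I}}$)
$m^{2}{\left(2,C{\left(1,-1 \right)} \right)} = \left(\frac{6 \left(-12 - \frac{1}{4}\right)}{84 + \left(\frac{1}{4}\right)^{2} - 2 + 18 \cdot \frac{1}{4}}\right)^{2} = \left(\frac{6 \left(-12 - \frac{1}{4}\right)}{84 + \frac{1}{16} - 2 + \frac{9}{2}}\right)^{2} = \left(6 \frac{1}{\frac{1385}{16}} \left(- \frac{49}{4}\right)\right)^{2} = \left(6 \cdot \frac{16}{1385} \left(- \frac{49}{4}\right)\right)^{2} = \left(- \frac{1176}{1385}\right)^{2} = \frac{1382976}{1918225}$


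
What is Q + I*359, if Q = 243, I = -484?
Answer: -173513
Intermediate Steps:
Q + I*359 = 243 - 484*359 = 243 - 173756 = -173513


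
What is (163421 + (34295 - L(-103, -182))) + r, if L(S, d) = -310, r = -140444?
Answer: 57582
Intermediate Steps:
(163421 + (34295 - L(-103, -182))) + r = (163421 + (34295 - 1*(-310))) - 140444 = (163421 + (34295 + 310)) - 140444 = (163421 + 34605) - 140444 = 198026 - 140444 = 57582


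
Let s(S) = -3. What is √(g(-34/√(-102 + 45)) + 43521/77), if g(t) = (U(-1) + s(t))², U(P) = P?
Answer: √3445981/77 ≈ 24.108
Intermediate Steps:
g(t) = 16 (g(t) = (-1 - 3)² = (-4)² = 16)
√(g(-34/√(-102 + 45)) + 43521/77) = √(16 + 43521/77) = √(44753/77) = √3445981/77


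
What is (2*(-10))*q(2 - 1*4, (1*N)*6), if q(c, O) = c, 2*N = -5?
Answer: 40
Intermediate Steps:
N = -5/2 (N = (½)*(-5) = -5/2 ≈ -2.5000)
(2*(-10))*q(2 - 1*4, (1*N)*6) = (2*(-10))*(2 - 1*4) = -20*(2 - 4) = -20*(-2) = 40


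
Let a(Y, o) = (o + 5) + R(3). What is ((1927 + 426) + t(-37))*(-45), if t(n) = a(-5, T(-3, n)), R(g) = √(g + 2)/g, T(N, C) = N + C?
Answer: -104310 - 15*√5 ≈ -1.0434e+5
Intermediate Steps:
T(N, C) = C + N
R(g) = √(2 + g)/g
a(Y, o) = 5 + o + √5/3 (a(Y, o) = (o + 5) + √(2 + 3)/3 = (5 + o) + √5/3 = 5 + o + √5/3)
t(n) = 2 + n + √5/3 (t(n) = 5 + (n - 3) + √5/3 = 5 + (-3 + n) + √5/3 = 2 + n + √5/3)
((1927 + 426) + t(-37))*(-45) = ((1927 + 426) + (2 - 37 + √5/3))*(-45) = (2353 + (-35 + √5/3))*(-45) = (2318 + √5/3)*(-45) = -104310 - 15*√5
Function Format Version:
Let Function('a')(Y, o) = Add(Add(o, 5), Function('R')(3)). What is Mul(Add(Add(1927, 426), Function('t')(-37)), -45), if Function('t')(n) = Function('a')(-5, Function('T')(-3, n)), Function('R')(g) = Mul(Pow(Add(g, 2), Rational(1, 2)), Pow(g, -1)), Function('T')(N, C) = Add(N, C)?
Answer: Add(-104310, Mul(-15, Pow(5, Rational(1, 2)))) ≈ -1.0434e+5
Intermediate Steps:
Function('T')(N, C) = Add(C, N)
Function('R')(g) = Mul(Pow(g, -1), Pow(Add(2, g), Rational(1, 2))) (Function('R')(g) = Mul(Pow(Add(2, g), Rational(1, 2)), Pow(g, -1)) = Mul(Pow(g, -1), Pow(Add(2, g), Rational(1, 2))))
Function('a')(Y, o) = Add(5, o, Mul(Rational(1, 3), Pow(5, Rational(1, 2)))) (Function('a')(Y, o) = Add(Add(o, 5), Mul(Pow(3, -1), Pow(Add(2, 3), Rational(1, 2)))) = Add(Add(5, o), Mul(Rational(1, 3), Pow(5, Rational(1, 2)))) = Add(5, o, Mul(Rational(1, 3), Pow(5, Rational(1, 2)))))
Function('t')(n) = Add(2, n, Mul(Rational(1, 3), Pow(5, Rational(1, 2)))) (Function('t')(n) = Add(5, Add(n, -3), Mul(Rational(1, 3), Pow(5, Rational(1, 2)))) = Add(5, Add(-3, n), Mul(Rational(1, 3), Pow(5, Rational(1, 2)))) = Add(2, n, Mul(Rational(1, 3), Pow(5, Rational(1, 2)))))
Mul(Add(Add(1927, 426), Function('t')(-37)), -45) = Mul(Add(Add(1927, 426), Add(2, -37, Mul(Rational(1, 3), Pow(5, Rational(1, 2))))), -45) = Mul(Add(2353, Add(-35, Mul(Rational(1, 3), Pow(5, Rational(1, 2))))), -45) = Mul(Add(2318, Mul(Rational(1, 3), Pow(5, Rational(1, 2)))), -45) = Add(-104310, Mul(-15, Pow(5, Rational(1, 2))))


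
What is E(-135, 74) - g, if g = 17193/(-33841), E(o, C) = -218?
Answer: -7360145/33841 ≈ -217.49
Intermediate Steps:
g = -17193/33841 (g = 17193*(-1/33841) = -17193/33841 ≈ -0.50805)
E(-135, 74) - g = -218 - 1*(-17193/33841) = -218 + 17193/33841 = -7360145/33841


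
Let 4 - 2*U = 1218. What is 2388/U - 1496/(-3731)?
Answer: -8001556/2264717 ≈ -3.5331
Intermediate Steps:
U = -607 (U = 2 - ½*1218 = 2 - 609 = -607)
2388/U - 1496/(-3731) = 2388/(-607) - 1496/(-3731) = 2388*(-1/607) - 1496*(-1/3731) = -2388/607 + 1496/3731 = -8001556/2264717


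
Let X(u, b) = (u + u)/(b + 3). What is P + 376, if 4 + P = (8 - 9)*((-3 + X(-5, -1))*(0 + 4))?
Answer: 404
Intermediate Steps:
X(u, b) = 2*u/(3 + b) (X(u, b) = (2*u)/(3 + b) = 2*u/(3 + b))
P = 28 (P = -4 + (8 - 9)*((-3 + 2*(-5)/(3 - 1))*(0 + 4)) = -4 - (-3 + 2*(-5)/2)*4 = -4 - (-3 + 2*(-5)*(1/2))*4 = -4 - (-3 - 5)*4 = -4 - (-8)*4 = -4 - 1*(-32) = -4 + 32 = 28)
P + 376 = 28 + 376 = 404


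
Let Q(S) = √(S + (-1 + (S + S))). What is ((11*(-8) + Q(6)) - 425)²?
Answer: (513 - √17)² ≈ 2.5896e+5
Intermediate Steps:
Q(S) = √(-1 + 3*S) (Q(S) = √(S + (-1 + 2*S)) = √(-1 + 3*S))
((11*(-8) + Q(6)) - 425)² = ((11*(-8) + √(-1 + 3*6)) - 425)² = ((-88 + √(-1 + 18)) - 425)² = ((-88 + √17) - 425)² = (-513 + √17)²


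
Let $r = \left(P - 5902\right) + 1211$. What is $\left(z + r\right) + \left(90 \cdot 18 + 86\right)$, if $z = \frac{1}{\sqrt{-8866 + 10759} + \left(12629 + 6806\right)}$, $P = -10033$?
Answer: $- \frac{4917124208541}{377717332} - \frac{\sqrt{1893}}{377717332} \approx -13018.0$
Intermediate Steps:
$r = -14724$ ($r = \left(-10033 - 5902\right) + 1211 = -15935 + 1211 = -14724$)
$z = \frac{1}{19435 + \sqrt{1893}}$ ($z = \frac{1}{\sqrt{1893} + 19435} = \frac{1}{19435 + \sqrt{1893}} \approx 5.1339 \cdot 10^{-5}$)
$\left(z + r\right) + \left(90 \cdot 18 + 86\right) = \left(\left(\frac{19435}{377717332} - \frac{\sqrt{1893}}{377717332}\right) - 14724\right) + \left(90 \cdot 18 + 86\right) = \left(- \frac{5561509976933}{377717332} - \frac{\sqrt{1893}}{377717332}\right) + \left(1620 + 86\right) = \left(- \frac{5561509976933}{377717332} - \frac{\sqrt{1893}}{377717332}\right) + 1706 = - \frac{4917124208541}{377717332} - \frac{\sqrt{1893}}{377717332}$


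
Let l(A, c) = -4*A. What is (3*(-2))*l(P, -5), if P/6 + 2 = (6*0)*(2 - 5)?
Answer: -288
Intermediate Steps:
P = -12 (P = -12 + 6*((6*0)*(2 - 5)) = -12 + 6*(0*(-3)) = -12 + 6*0 = -12 + 0 = -12)
(3*(-2))*l(P, -5) = (3*(-2))*(-4*(-12)) = -6*48 = -288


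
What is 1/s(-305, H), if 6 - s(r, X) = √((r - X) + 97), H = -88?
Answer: 1/26 + I*√30/78 ≈ 0.038462 + 0.070221*I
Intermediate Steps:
s(r, X) = 6 - √(97 + r - X) (s(r, X) = 6 - √((r - X) + 97) = 6 - √(97 + r - X))
1/s(-305, H) = 1/(6 - √(97 - 305 - 1*(-88))) = 1/(6 - √(97 - 305 + 88)) = 1/(6 - √(-120)) = 1/(6 - 2*I*√30)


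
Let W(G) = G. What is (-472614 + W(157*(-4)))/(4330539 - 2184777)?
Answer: -236621/1072881 ≈ -0.22055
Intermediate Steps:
(-472614 + W(157*(-4)))/(4330539 - 2184777) = (-472614 + 157*(-4))/(4330539 - 2184777) = (-472614 - 628)/2145762 = -473242*1/2145762 = -236621/1072881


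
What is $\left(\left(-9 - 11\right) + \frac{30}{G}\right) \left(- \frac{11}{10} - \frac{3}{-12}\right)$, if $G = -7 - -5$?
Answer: $\frac{119}{4} \approx 29.75$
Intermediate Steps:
$G = -2$ ($G = -7 + 5 = -2$)
$\left(\left(-9 - 11\right) + \frac{30}{G}\right) \left(- \frac{11}{10} - \frac{3}{-12}\right) = \left(\left(-9 - 11\right) + \frac{30}{-2}\right) \left(- \frac{11}{10} - \frac{3}{-12}\right) = \left(\left(-9 - 11\right) + 30 \left(- \frac{1}{2}\right)\right) \left(\left(-11\right) \frac{1}{10} - - \frac{1}{4}\right) = \left(-20 - 15\right) \left(- \frac{11}{10} + \frac{1}{4}\right) = \left(-35\right) \left(- \frac{17}{20}\right) = \frac{119}{4}$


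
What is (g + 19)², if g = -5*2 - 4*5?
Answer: 121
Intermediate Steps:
g = -30 (g = -10 - 20 = -30)
(g + 19)² = (-30 + 19)² = (-11)² = 121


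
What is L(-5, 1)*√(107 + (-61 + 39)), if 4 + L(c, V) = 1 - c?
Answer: 2*√85 ≈ 18.439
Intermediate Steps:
L(c, V) = -3 - c (L(c, V) = -4 + (1 - c) = -3 - c)
L(-5, 1)*√(107 + (-61 + 39)) = (-3 - 1*(-5))*√(107 + (-61 + 39)) = (-3 + 5)*√(107 - 22) = 2*√85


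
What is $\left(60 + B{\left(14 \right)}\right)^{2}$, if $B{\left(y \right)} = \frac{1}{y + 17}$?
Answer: $\frac{3463321}{961} \approx 3603.9$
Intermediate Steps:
$B{\left(y \right)} = \frac{1}{17 + y}$
$\left(60 + B{\left(14 \right)}\right)^{2} = \left(60 + \frac{1}{17 + 14}\right)^{2} = \left(60 + \frac{1}{31}\right)^{2} = \left(\frac{1861}{31}\right)^{2} = \frac{3463321}{961}$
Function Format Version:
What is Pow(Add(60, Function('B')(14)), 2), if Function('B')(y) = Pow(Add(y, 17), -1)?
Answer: Rational(3463321, 961) ≈ 3603.9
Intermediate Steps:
Function('B')(y) = Pow(Add(17, y), -1)
Pow(Add(60, Function('B')(14)), 2) = Pow(Add(60, Pow(Add(17, 14), -1)), 2) = Pow(Add(60, Pow(31, -1)), 2) = Pow(Add(60, Rational(1, 31)), 2) = Pow(Rational(1861, 31), 2) = Rational(3463321, 961)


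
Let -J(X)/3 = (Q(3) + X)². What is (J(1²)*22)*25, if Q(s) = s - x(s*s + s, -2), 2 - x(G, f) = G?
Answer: -323400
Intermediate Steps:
x(G, f) = 2 - G
Q(s) = -2 + s² + 2*s (Q(s) = s - (2 - (s*s + s)) = s - (2 - (s² + s)) = s - (2 - (s + s²)) = s - (2 + (-s - s²)) = s - (2 - s - s²) = s + (-2 + s + s²) = -2 + s² + 2*s)
J(X) = -3*(13 + X)² (J(X) = -3*((-2 + 3 + 3*(1 + 3)) + X)² = -3*((-2 + 3 + 3*4) + X)² = -3*((-2 + 3 + 12) + X)² = -3*(13 + X)²)
(J(1²)*22)*25 = (-3*(13 + 1²)²*22)*25 = (-3*(13 + 1)²*22)*25 = (-3*14²*22)*25 = (-3*196*22)*25 = -588*22*25 = -12936*25 = -323400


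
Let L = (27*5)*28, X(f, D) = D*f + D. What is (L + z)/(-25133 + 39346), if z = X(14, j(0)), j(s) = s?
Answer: 3780/14213 ≈ 0.26595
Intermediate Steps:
X(f, D) = D + D*f
z = 0 (z = 0*(1 + 14) = 0*15 = 0)
L = 3780 (L = 135*28 = 3780)
(L + z)/(-25133 + 39346) = (3780 + 0)/(-25133 + 39346) = 3780/14213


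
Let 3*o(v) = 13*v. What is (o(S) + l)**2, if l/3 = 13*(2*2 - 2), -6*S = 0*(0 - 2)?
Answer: 6084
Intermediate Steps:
S = 0 (S = -0*(0 - 2) = -0*(-2) = -1/6*0 = 0)
l = 78 (l = 3*(13*(2*2 - 2)) = 3*(13*(4 - 2)) = 3*(13*2) = 3*26 = 78)
o(v) = 13*v/3 (o(v) = (13*v)/3 = 13*v/3)
(o(S) + l)**2 = ((13/3)*0 + 78)**2 = (0 + 78)**2 = 78**2 = 6084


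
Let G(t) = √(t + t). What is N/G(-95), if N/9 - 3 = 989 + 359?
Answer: -12159*I*√190/190 ≈ -882.11*I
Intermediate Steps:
G(t) = √2*√t (G(t) = √(2*t) = √2*√t)
N = 12159 (N = 27 + 9*(989 + 359) = 27 + 9*1348 = 27 + 12132 = 12159)
N/G(-95) = 12159/((√2*√(-95))) = 12159/((√2*(I*√95))) = 12159/((I*√190)) = 12159*(-I*√190/190) = -12159*I*√190/190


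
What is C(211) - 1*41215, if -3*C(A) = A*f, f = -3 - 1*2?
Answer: -122590/3 ≈ -40863.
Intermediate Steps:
f = -5 (f = -3 - 2 = -5)
C(A) = 5*A/3 (C(A) = -A*(-5)/3 = -(-5)*A/3 = 5*A/3)
C(211) - 1*41215 = (5/3)*211 - 1*41215 = 1055/3 - 41215 = -122590/3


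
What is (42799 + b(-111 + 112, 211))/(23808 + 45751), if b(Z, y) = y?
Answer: 43010/69559 ≈ 0.61832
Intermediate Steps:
(42799 + b(-111 + 112, 211))/(23808 + 45751) = (42799 + 211)/(23808 + 45751) = 43010/69559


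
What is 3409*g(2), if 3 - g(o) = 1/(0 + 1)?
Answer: 6818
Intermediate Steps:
g(o) = 2 (g(o) = 3 - 1/(0 + 1) = 3 - 1/1 = 3 - 1*1 = 3 - 1 = 2)
3409*g(2) = 3409*2 = 6818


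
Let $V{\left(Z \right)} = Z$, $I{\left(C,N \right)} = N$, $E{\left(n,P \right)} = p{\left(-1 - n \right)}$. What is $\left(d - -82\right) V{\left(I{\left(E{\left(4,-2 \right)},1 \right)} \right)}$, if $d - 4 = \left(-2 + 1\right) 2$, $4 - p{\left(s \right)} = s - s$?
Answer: $84$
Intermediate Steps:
$p{\left(s \right)} = 4$ ($p{\left(s \right)} = 4 - \left(s - s\right) = 4 - 0 = 4 + 0 = 4$)
$E{\left(n,P \right)} = 4$
$d = 2$ ($d = 4 + \left(-2 + 1\right) 2 = 4 - 2 = 2$)
$\left(d - -82\right) V{\left(I{\left(E{\left(4,-2 \right)},1 \right)} \right)} = \left(2 - -82\right) 1 = \left(2 + 82\right) 1 = 84 \cdot 1 = 84$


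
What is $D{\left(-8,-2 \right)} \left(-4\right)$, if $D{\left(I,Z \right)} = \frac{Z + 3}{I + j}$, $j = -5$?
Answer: $\frac{4}{13} \approx 0.30769$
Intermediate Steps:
$D{\left(I,Z \right)} = \frac{3 + Z}{-5 + I}$ ($D{\left(I,Z \right)} = \frac{Z + 3}{I - 5} = \frac{3 + Z}{-5 + I}$)
$D{\left(-8,-2 \right)} \left(-4\right) = \frac{3 - 2}{-5 - 8} \left(-4\right) = \frac{1}{-13} \cdot 1 \left(-4\right) = \left(- \frac{1}{13}\right) 1 \left(-4\right) = \left(- \frac{1}{13}\right) \left(-4\right) = \frac{4}{13}$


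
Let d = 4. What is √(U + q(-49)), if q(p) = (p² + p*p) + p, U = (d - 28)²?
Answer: 73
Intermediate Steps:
U = 576 (U = (4 - 28)² = (-24)² = 576)
q(p) = p + 2*p² (q(p) = (p² + p²) + p = 2*p² + p = p + 2*p²)
√(U + q(-49)) = √(576 - 49*(1 + 2*(-49))) = √(576 - 49*(1 - 98)) = √(576 - 49*(-97)) = √(576 + 4753) = √5329 = 73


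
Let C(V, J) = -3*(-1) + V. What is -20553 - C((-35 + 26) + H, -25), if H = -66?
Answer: -20481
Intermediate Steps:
C(V, J) = 3 + V
-20553 - C((-35 + 26) + H, -25) = -20553 - (3 + ((-35 + 26) - 66)) = -20553 - (3 + (-9 - 66)) = -20553 - (3 - 75) = -20553 - 1*(-72) = -20553 + 72 = -20481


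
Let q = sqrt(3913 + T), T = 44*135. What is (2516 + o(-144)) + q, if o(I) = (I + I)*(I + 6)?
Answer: 42260 + sqrt(9853) ≈ 42359.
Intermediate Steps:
T = 5940
q = sqrt(9853) (q = sqrt(3913 + 5940) = sqrt(9853) ≈ 99.262)
o(I) = 2*I*(6 + I) (o(I) = (2*I)*(6 + I) = 2*I*(6 + I))
(2516 + o(-144)) + q = (2516 + 2*(-144)*(6 - 144)) + sqrt(9853) = (2516 + 2*(-144)*(-138)) + sqrt(9853) = (2516 + 39744) + sqrt(9853) = 42260 + sqrt(9853)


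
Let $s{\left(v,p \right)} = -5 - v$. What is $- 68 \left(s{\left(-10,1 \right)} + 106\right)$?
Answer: $-7548$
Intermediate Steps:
$- 68 \left(s{\left(-10,1 \right)} + 106\right) = - 68 \left(\left(-5 - -10\right) + 106\right) = - 68 \left(\left(-5 + 10\right) + 106\right) = - 68 \left(5 + 106\right) = \left(-68\right) 111 = -7548$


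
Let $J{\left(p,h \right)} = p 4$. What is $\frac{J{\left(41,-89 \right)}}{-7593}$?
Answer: $- \frac{164}{7593} \approx -0.021599$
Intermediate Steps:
$J{\left(p,h \right)} = 4 p$
$\frac{J{\left(41,-89 \right)}}{-7593} = \frac{4 \cdot 41}{-7593} = 164 \left(- \frac{1}{7593}\right) = - \frac{164}{7593}$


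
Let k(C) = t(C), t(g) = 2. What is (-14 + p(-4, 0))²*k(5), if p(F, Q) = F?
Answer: 648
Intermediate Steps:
k(C) = 2
(-14 + p(-4, 0))²*k(5) = (-14 - 4)²*2 = (-18)²*2 = 324*2 = 648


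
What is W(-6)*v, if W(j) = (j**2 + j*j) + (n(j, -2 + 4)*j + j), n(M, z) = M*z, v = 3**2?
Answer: 1242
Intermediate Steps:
v = 9
W(j) = j + 4*j**2 (W(j) = (j**2 + j*j) + ((j*(-2 + 4))*j + j) = (j**2 + j**2) + ((j*2)*j + j) = 2*j**2 + ((2*j)*j + j) = 2*j**2 + (2*j**2 + j) = 2*j**2 + (j + 2*j**2) = j + 4*j**2)
W(-6)*v = -6*(1 + 4*(-6))*9 = -6*(1 - 24)*9 = -6*(-23)*9 = 138*9 = 1242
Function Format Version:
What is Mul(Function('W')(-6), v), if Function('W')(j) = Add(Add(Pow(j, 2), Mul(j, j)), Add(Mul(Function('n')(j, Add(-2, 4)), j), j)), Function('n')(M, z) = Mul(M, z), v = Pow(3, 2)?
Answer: 1242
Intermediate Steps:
v = 9
Function('W')(j) = Add(j, Mul(4, Pow(j, 2))) (Function('W')(j) = Add(Add(Pow(j, 2), Mul(j, j)), Add(Mul(Mul(j, Add(-2, 4)), j), j)) = Add(Add(Pow(j, 2), Pow(j, 2)), Add(Mul(Mul(j, 2), j), j)) = Add(Mul(2, Pow(j, 2)), Add(Mul(Mul(2, j), j), j)) = Add(Mul(2, Pow(j, 2)), Add(Mul(2, Pow(j, 2)), j)) = Add(Mul(2, Pow(j, 2)), Add(j, Mul(2, Pow(j, 2)))) = Add(j, Mul(4, Pow(j, 2))))
Mul(Function('W')(-6), v) = Mul(Mul(-6, Add(1, Mul(4, -6))), 9) = Mul(Mul(-6, Add(1, -24)), 9) = Mul(Mul(-6, -23), 9) = Mul(138, 9) = 1242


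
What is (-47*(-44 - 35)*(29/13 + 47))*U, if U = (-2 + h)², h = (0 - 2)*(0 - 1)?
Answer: 0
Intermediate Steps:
h = 2 (h = -2*(-1) = 2)
U = 0 (U = (-2 + 2)² = 0² = 0)
(-47*(-44 - 35)*(29/13 + 47))*U = -47*(-44 - 35)*(29/13 + 47)*0 = -(-3713)*(29*(1/13) + 47)*0 = -(-3713)*(29/13 + 47)*0 = -(-3713)*640/13*0 = -47*(-50560/13)*0 = (2376320/13)*0 = 0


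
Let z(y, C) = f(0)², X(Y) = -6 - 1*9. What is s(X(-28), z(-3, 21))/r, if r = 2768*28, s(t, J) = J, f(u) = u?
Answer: 0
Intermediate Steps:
X(Y) = -15 (X(Y) = -6 - 9 = -15)
z(y, C) = 0 (z(y, C) = 0² = 0)
r = 77504
s(X(-28), z(-3, 21))/r = 0/77504 = 0*(1/77504) = 0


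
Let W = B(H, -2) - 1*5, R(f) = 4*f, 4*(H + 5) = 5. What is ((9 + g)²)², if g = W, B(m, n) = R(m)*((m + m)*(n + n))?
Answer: 39567575056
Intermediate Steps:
H = -15/4 (H = -5 + (¼)*5 = -5 + 5/4 = -15/4 ≈ -3.7500)
B(m, n) = 16*n*m² (B(m, n) = (4*m)*((m + m)*(n + n)) = (4*m)*((2*m)*(2*n)) = (4*m)*(4*m*n) = 16*n*m²)
W = -455 (W = 16*(-2)*(-15/4)² - 1*5 = 16*(-2)*(225/16) - 5 = -450 - 5 = -455)
g = -455
((9 + g)²)² = ((9 - 455)²)² = ((-446)²)² = 198916² = 39567575056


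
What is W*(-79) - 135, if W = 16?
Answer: -1399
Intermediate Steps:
W*(-79) - 135 = 16*(-79) - 135 = -1264 - 135 = -1399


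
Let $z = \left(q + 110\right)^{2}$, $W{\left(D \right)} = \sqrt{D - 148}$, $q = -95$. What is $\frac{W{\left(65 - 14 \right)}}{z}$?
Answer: $\frac{i \sqrt{97}}{225} \approx 0.043773 i$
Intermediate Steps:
$W{\left(D \right)} = \sqrt{-148 + D}$
$z = 225$ ($z = \left(-95 + 110\right)^{2} = 15^{2} = 225$)
$\frac{W{\left(65 - 14 \right)}}{z} = \frac{\sqrt{-148 + \left(65 - 14\right)}}{225} = \sqrt{-148 + 51} \cdot \frac{1}{225} = \sqrt{-97} \cdot \frac{1}{225} = i \sqrt{97} \cdot \frac{1}{225} = \frac{i \sqrt{97}}{225}$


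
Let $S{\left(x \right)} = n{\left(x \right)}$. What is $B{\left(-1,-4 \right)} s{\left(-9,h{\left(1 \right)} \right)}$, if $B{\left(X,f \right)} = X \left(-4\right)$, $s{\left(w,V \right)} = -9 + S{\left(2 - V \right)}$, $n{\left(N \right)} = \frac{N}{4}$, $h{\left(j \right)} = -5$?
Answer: $-29$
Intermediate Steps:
$n{\left(N \right)} = \frac{N}{4}$ ($n{\left(N \right)} = N \frac{1}{4} = \frac{N}{4}$)
$S{\left(x \right)} = \frac{x}{4}$
$s{\left(w,V \right)} = - \frac{17}{2} - \frac{V}{4}$ ($s{\left(w,V \right)} = -9 + \frac{2 - V}{4} = -9 - \left(- \frac{1}{2} + \frac{V}{4}\right) = - \frac{17}{2} - \frac{V}{4}$)
$B{\left(X,f \right)} = - 4 X$
$B{\left(-1,-4 \right)} s{\left(-9,h{\left(1 \right)} \right)} = \left(-4\right) \left(-1\right) \left(- \frac{17}{2} - - \frac{5}{4}\right) = 4 \left(- \frac{17}{2} + \frac{5}{4}\right) = 4 \left(- \frac{29}{4}\right) = -29$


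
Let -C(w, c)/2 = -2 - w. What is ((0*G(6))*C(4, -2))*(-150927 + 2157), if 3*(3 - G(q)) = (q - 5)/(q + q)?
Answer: 0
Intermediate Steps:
G(q) = 3 - (-5 + q)/(6*q) (G(q) = 3 - (q - 5)/(3*(q + q)) = 3 - (-5 + q)/(3*(2*q)) = 3 - (-5 + q)*1/(2*q)/3 = 3 - (-5 + q)/(6*q))
C(w, c) = 4 + 2*w (C(w, c) = -2*(-2 - w) = 4 + 2*w)
((0*G(6))*C(4, -2))*(-150927 + 2157) = ((0*((⅙)*(5 + 17*6)/6))*(4 + 2*4))*(-150927 + 2157) = ((0*((⅙)*(⅙)*(5 + 102)))*(4 + 8))*(-148770) = ((0*((⅙)*(⅙)*107))*12)*(-148770) = ((0*(107/36))*12)*(-148770) = (0*12)*(-148770) = 0*(-148770) = 0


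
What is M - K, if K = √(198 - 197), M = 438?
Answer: 437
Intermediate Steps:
K = 1 (K = √1 = 1)
M - K = 438 - 1*1 = 438 - 1 = 437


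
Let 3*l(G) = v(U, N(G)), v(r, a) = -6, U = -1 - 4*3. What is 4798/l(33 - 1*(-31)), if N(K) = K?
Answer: -2399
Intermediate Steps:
U = -13 (U = -1 - 12 = -13)
l(G) = -2 (l(G) = (1/3)*(-6) = -2)
4798/l(33 - 1*(-31)) = 4798/(-2) = 4798*(-1/2) = -2399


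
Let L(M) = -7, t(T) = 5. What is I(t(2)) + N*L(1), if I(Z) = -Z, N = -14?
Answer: 93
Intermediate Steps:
I(t(2)) + N*L(1) = -1*5 - 14*(-7) = -5 + 98 = 93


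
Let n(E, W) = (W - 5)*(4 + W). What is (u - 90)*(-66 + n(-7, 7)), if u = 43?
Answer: 2068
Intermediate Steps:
n(E, W) = (-5 + W)*(4 + W)
(u - 90)*(-66 + n(-7, 7)) = (43 - 90)*(-66 + (-20 + 7² - 1*7)) = -47*(-66 + (-20 + 49 - 7)) = -47*(-66 + 22) = -47*(-44) = 2068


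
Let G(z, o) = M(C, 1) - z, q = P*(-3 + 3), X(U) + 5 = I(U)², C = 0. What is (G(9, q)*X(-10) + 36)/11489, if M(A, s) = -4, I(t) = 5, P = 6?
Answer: -224/11489 ≈ -0.019497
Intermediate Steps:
X(U) = 20 (X(U) = -5 + 5² = -5 + 25 = 20)
q = 0 (q = 6*(-3 + 3) = 6*0 = 0)
G(z, o) = -4 - z
(G(9, q)*X(-10) + 36)/11489 = ((-4 - 1*9)*20 + 36)/11489 = ((-4 - 9)*20 + 36)*(1/11489) = (-13*20 + 36)*(1/11489) = (-260 + 36)*(1/11489) = -224*1/11489 = -224/11489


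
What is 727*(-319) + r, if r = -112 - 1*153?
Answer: -232178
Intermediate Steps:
r = -265 (r = -112 - 153 = -265)
727*(-319) + r = 727*(-319) - 265 = -231913 - 265 = -232178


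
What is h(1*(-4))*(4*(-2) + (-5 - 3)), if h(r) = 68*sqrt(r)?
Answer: -2176*I ≈ -2176.0*I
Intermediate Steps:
h(1*(-4))*(4*(-2) + (-5 - 3)) = (68*sqrt(1*(-4)))*(4*(-2) + (-5 - 3)) = (68*sqrt(-4))*(-8 - 8) = (68*(2*I))*(-16) = (136*I)*(-16) = -2176*I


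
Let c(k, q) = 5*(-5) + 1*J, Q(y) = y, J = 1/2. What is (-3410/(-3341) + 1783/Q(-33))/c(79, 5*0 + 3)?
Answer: 11688946/5402397 ≈ 2.1637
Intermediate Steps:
J = ½ ≈ 0.50000
c(k, q) = -49/2 (c(k, q) = 5*(-5) + 1*(½) = -25 + ½ = -49/2)
(-3410/(-3341) + 1783/Q(-33))/c(79, 5*0 + 3) = (-3410/(-3341) + 1783/(-33))/(-49/2) = (-3410*(-1/3341) + 1783*(-1/33))*(-2/49) = (3410/3341 - 1783/33)*(-2/49) = -5844473/110253*(-2/49) = 11688946/5402397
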